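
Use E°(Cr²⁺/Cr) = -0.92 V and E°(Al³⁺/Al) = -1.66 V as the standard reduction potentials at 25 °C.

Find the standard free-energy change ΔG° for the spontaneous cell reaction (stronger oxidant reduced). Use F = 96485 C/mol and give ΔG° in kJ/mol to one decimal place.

Cr²⁺/Cr (E° = -0.92 V) is the cathode; Al³⁺/Al (E° = -1.66 V) is the anode, so E°cell = +0.74 V.
Balancing electrons gives n = 6 (lcm of 2 and 3).
ΔG° = −nFE° = −(6)(96485)(+0.74) = -428,393 J = -428.4 kJ/mol.

-428.4 kJ/mol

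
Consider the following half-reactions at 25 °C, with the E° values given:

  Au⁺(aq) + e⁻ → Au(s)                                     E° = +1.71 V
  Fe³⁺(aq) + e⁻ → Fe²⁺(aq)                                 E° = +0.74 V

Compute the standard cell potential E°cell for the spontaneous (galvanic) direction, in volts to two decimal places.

The Au⁺/Au couple has the higher reduction potential, so it is the cathode; Fe³⁺/Fe²⁺ is oxidised at the anode.
E°cell = E°(cathode) − E°(anode) = (+1.71) − (+0.74) = +0.97 V.

+0.97 V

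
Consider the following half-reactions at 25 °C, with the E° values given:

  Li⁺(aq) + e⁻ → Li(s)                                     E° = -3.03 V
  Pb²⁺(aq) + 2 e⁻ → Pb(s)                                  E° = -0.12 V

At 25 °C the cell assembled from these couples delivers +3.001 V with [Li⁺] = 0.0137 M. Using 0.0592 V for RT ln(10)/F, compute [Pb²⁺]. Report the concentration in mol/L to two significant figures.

0.22 M

Pb²⁺/Pb is the cathode, Li⁺/Li the anode: E°cell = +2.91 V, n = 2.
Overall reaction: Pb²⁺(aq) + 2 Li(s) → Pb(s) + 2 Li⁺(aq); Q = [Li⁺]^2/[Pb²⁺]^1.
From E = E° − (0.0592/n) log Q: log Q = (E° − E)·n/0.0592 = (+2.91 − (+3.001))·2/0.0592 = -3.0743.
So 1·log[Pb²⁺] = 2·log(0.0137) − log Q = -3.7266 − (-3.0743) = -0.6523; [Pb²⁺] = 10^(-0.6523) ≈ 0.22 M.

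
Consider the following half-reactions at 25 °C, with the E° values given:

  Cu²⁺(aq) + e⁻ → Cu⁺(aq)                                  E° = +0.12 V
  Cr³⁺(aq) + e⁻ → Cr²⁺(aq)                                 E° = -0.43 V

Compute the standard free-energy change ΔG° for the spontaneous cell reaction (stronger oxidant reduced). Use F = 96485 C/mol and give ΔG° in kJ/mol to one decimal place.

-53.1 kJ/mol

Cu²⁺/Cu⁺ (E° = +0.12 V) is the cathode; Cr³⁺/Cr²⁺ (E° = -0.43 V) is the anode, so E°cell = +0.55 V.
Balancing electrons gives n = 1 (lcm of 1 and 1).
ΔG° = −nFE° = −(1)(96485)(+0.55) = -53,067 J = -53.1 kJ/mol.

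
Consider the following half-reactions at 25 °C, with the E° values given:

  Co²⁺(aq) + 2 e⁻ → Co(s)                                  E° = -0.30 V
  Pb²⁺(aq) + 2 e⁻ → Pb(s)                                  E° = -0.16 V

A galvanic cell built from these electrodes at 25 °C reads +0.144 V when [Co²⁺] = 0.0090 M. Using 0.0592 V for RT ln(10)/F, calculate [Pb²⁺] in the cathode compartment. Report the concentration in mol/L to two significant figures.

0.012 M

Pb²⁺/Pb is the cathode, Co²⁺/Co the anode: E°cell = +0.14 V, n = 2.
Overall reaction: Pb²⁺(aq) + Co(s) → Pb(s) + Co²⁺(aq); Q = [Co²⁺]^1/[Pb²⁺]^1.
From E = E° − (0.0592/n) log Q: log Q = (E° − E)·n/0.0592 = (+0.14 − (+0.144))·2/0.0592 = -0.1351.
So 1·log[Pb²⁺] = 1·log(0.009) − log Q = -2.0458 − (-0.1351) = -1.9107; [Pb²⁺] = 10^(-1.9107) ≈ 0.012 M.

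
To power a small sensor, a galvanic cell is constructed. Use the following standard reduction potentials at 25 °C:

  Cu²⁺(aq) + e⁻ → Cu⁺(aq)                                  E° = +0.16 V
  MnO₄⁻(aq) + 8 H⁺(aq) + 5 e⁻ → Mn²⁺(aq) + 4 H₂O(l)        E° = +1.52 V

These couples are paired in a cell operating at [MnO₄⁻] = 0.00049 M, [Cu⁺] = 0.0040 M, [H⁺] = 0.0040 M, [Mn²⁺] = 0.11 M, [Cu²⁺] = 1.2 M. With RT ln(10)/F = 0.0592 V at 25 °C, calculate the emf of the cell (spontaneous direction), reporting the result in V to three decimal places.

MnO₄⁻/Mn²⁺ is the cathode (higher E°), Cu²⁺/Cu⁺ the anode: E°cell = +1.52 − (+0.16) = +1.36 V, n = 5.
Overall: MnO₄⁻(aq) + 8 H⁺(aq) + 5 Cu⁺(aq) → Mn²⁺(aq) + 4 H₂O(l) + 5 Cu²⁺(aq)
Q = [Mn²⁺]·[Cu²⁺]^5 / ([MnO₄⁻]·[H⁺]^8·[Cu⁺]^5); log Q = 33.920.
E = E° − (0.0592/n) log Q = +1.36 − (0.0592/5)(33.920) = +0.958 V.

+0.958 V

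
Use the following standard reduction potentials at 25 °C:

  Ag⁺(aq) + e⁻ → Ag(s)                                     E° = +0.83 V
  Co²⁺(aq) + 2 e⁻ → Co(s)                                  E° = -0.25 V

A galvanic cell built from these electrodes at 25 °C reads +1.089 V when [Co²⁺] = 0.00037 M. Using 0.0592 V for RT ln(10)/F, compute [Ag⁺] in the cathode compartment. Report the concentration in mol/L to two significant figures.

0.027 M

Ag⁺/Ag is the cathode, Co²⁺/Co the anode: E°cell = +1.08 V, n = 2.
Overall reaction: 2 Ag⁺(aq) + Co(s) → 2 Ag(s) + Co²⁺(aq); Q = [Co²⁺]^1/[Ag⁺]^2.
From E = E° − (0.0592/n) log Q: log Q = (E° − E)·n/0.0592 = (+1.08 − (+1.089))·2/0.0592 = -0.3041.
So 2·log[Ag⁺] = 1·log(0.00037) − log Q = -3.4318 − (-0.3041) = -3.1277; log[Ag⁺] = -3.1277 / 2 = -1.5638; [Ag⁺] = 10^(-1.5638) ≈ 0.027 M.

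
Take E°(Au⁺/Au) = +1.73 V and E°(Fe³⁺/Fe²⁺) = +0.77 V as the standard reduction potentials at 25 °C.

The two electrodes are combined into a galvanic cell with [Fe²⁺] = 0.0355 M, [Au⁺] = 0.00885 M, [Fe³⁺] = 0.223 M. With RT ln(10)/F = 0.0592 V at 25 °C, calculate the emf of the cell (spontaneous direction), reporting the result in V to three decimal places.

+0.791 V

Au⁺/Au is the cathode (higher E°), Fe³⁺/Fe²⁺ the anode: E°cell = +1.73 − (+0.77) = +0.96 V, n = 1.
Overall: Au⁺(aq) + Fe²⁺(aq) → Au(s) + Fe³⁺(aq)
Q = [Fe³⁺] / ([Au⁺]·[Fe²⁺]); log Q = 2.851.
E = E° − (0.0592/n) log Q = +0.96 − (0.0592/1)(2.851) = +0.791 V.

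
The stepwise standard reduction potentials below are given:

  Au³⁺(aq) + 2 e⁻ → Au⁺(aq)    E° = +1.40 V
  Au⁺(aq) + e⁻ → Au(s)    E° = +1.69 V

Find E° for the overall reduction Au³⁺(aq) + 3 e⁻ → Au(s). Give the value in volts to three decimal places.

+1.497 V

Standard free energies of sequential steps add: ΔG°₃ = ΔG°₁ + ΔG°₂, so n₃E°₃ = n₁E°₁ + n₂E°₂.
E°₃ = (2×+1.40 + 1×+1.69) / 3 = (+4.490) / 3 = +1.497 V.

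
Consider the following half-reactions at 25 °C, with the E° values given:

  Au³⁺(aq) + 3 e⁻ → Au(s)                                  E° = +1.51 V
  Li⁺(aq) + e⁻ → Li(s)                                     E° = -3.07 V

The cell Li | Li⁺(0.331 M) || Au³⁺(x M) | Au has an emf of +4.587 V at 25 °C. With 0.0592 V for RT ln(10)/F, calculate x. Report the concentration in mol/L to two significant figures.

Au³⁺/Au is the cathode, Li⁺/Li the anode: E°cell = +4.58 V, n = 3.
Overall reaction: Au³⁺(aq) + 3 Li(s) → Au(s) + 3 Li⁺(aq); Q = [Li⁺]^3/[Au³⁺]^1.
From E = E° − (0.0592/n) log Q: log Q = (E° − E)·n/0.0592 = (+4.58 − (+4.587))·3/0.0592 = -0.3547.
So 1·log[Au³⁺] = 3·log(0.331) − log Q = -1.4405 − (-0.3547) = -1.0858; [Au³⁺] = 10^(-1.0858) ≈ 0.082 M.

0.082 M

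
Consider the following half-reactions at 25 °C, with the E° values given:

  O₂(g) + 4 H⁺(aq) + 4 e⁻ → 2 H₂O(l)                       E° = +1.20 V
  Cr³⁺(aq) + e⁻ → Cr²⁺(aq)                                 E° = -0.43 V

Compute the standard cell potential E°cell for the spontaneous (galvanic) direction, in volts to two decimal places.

+1.63 V

The O₂/H₂O couple has the higher reduction potential, so it is the cathode; Cr³⁺/Cr²⁺ is oxidised at the anode.
E°cell = E°(cathode) − E°(anode) = (+1.20) − (-0.43) = +1.63 V.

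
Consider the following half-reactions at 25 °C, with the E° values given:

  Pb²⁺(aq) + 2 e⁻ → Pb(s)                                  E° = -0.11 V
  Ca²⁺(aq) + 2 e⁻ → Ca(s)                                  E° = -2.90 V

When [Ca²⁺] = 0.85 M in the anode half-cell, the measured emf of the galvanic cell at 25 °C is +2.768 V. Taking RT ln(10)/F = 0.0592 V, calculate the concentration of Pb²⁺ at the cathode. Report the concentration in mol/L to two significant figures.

0.15 M

Pb²⁺/Pb is the cathode, Ca²⁺/Ca the anode: E°cell = +2.79 V, n = 2.
Overall reaction: Pb²⁺(aq) + Ca(s) → Pb(s) + Ca²⁺(aq); Q = [Ca²⁺]^1/[Pb²⁺]^1.
From E = E° − (0.0592/n) log Q: log Q = (E° − E)·n/0.0592 = (+2.79 − (+2.768))·2/0.0592 = 0.7432.
So 1·log[Pb²⁺] = 1·log(0.85) − log Q = -0.0706 − (0.7432) = -0.8138; [Pb²⁺] = 10^(-0.8138) ≈ 0.15 M.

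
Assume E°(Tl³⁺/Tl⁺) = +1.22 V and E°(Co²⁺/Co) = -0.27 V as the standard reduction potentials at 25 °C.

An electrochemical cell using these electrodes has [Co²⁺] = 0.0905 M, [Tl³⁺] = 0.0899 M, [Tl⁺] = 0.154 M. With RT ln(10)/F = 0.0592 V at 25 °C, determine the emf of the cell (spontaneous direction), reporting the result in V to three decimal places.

Tl³⁺/Tl⁺ is the cathode (higher E°), Co²⁺/Co the anode: E°cell = +1.22 − (-0.27) = +1.49 V, n = 2.
Overall: Tl³⁺(aq) + Co(s) → Tl⁺(aq) + Co²⁺(aq)
Q = [Tl⁺]·[Co²⁺] / ([Tl³⁺]); log Q = -0.810.
E = E° − (0.0592/n) log Q = +1.49 − (0.0592/2)(-0.810) = +1.514 V.

+1.514 V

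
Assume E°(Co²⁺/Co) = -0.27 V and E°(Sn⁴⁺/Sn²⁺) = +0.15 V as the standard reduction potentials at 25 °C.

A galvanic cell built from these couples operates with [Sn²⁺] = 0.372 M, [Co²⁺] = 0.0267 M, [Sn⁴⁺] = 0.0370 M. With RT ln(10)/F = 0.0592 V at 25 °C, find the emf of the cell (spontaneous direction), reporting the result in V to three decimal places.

+0.437 V

Sn⁴⁺/Sn²⁺ is the cathode (higher E°), Co²⁺/Co the anode: E°cell = +0.15 − (-0.27) = +0.42 V, n = 2.
Overall: Sn⁴⁺(aq) + Co(s) → Sn²⁺(aq) + Co²⁺(aq)
Q = [Sn²⁺]·[Co²⁺] / ([Sn⁴⁺]); log Q = -0.571.
E = E° − (0.0592/n) log Q = +0.42 − (0.0592/2)(-0.571) = +0.437 V.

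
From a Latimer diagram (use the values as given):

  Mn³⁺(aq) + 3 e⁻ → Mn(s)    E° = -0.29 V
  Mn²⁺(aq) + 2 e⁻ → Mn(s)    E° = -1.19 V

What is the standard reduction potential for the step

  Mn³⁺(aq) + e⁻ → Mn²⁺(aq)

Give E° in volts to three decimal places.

Sequential free energies add, so n₃E°₃ = n₁E°₁ + n₂E°₂.
With n₃ = 3, and the known step contributing 2×(-1.19) V, the unknown satisfies 1·E° = 3×(-0.29) − 2×(-1.19) = +1.510.
E° = +1.510 / 1 = +1.510 V.

+1.510 V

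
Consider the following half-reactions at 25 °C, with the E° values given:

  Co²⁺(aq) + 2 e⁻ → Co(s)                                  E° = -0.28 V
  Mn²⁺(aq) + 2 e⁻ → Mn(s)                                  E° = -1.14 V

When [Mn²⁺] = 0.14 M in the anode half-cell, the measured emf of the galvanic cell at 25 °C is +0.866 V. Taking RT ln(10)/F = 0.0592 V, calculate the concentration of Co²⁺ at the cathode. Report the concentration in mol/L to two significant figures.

0.22 M

Co²⁺/Co is the cathode, Mn²⁺/Mn the anode: E°cell = +0.86 V, n = 2.
Overall reaction: Co²⁺(aq) + Mn(s) → Co(s) + Mn²⁺(aq); Q = [Mn²⁺]^1/[Co²⁺]^1.
From E = E° − (0.0592/n) log Q: log Q = (E° − E)·n/0.0592 = (+0.86 − (+0.866))·2/0.0592 = -0.2027.
So 1·log[Co²⁺] = 1·log(0.14) − log Q = -0.8539 − (-0.2027) = -0.6512; [Co²⁺] = 10^(-0.6512) ≈ 0.22 M.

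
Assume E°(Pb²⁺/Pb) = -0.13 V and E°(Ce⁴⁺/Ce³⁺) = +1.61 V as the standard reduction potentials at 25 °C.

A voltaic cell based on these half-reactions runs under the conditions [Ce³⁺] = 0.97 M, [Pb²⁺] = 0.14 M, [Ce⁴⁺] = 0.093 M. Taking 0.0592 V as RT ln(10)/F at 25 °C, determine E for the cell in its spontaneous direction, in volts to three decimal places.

+1.705 V

Ce⁴⁺/Ce³⁺ is the cathode (higher E°), Pb²⁺/Pb the anode: E°cell = +1.61 − (-0.13) = +1.74 V, n = 2.
Overall: 2 Ce⁴⁺(aq) + Pb(s) → 2 Ce³⁺(aq) + Pb²⁺(aq)
Q = [Ce³⁺]^2·[Pb²⁺] / ([Ce⁴⁺]^2); log Q = 1.183.
E = E° − (0.0592/n) log Q = +1.74 − (0.0592/2)(1.183) = +1.705 V.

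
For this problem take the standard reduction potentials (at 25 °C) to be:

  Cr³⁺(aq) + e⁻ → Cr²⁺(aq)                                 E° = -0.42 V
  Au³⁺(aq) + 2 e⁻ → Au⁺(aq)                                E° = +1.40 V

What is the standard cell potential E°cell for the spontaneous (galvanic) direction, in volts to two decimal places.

+1.82 V

The Au³⁺/Au⁺ couple has the higher reduction potential, so it is the cathode; Cr³⁺/Cr²⁺ is oxidised at the anode.
E°cell = E°(cathode) − E°(anode) = (+1.40) − (-0.42) = +1.82 V.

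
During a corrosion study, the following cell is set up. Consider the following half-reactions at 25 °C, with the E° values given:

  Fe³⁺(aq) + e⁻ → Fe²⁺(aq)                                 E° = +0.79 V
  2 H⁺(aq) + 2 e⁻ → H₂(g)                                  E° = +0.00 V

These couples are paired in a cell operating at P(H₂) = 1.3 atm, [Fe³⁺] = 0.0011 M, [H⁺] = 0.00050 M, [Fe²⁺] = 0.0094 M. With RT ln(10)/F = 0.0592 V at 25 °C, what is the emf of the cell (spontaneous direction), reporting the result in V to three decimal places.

Fe³⁺/Fe²⁺ is the cathode (higher E°), H⁺/H₂ the anode: E°cell = +0.79 − (+0.00) = +0.79 V, n = 2.
Overall: 2 Fe³⁺(aq) + H₂(g) → 2 Fe²⁺(aq) + 2 H⁺(aq)
Q = [Fe²⁺]^2·[H⁺]^2 / ([Fe³⁺]^2·P(H₂)); log Q = -4.853.
E = E° − (0.0592/n) log Q = +0.79 − (0.0592/2)(-4.853) = +0.934 V.

+0.934 V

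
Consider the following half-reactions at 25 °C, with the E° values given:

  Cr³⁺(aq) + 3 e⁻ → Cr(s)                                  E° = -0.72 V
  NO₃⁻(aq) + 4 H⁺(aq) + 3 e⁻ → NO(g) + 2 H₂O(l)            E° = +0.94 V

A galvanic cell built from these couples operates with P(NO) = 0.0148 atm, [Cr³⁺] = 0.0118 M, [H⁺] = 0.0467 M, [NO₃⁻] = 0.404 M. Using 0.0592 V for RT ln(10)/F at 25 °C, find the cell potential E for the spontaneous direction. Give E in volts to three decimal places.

NO₃⁻/NO is the cathode (higher E°), Cr³⁺/Cr the anode: E°cell = +0.94 − (-0.72) = +1.66 V, n = 3.
Overall: NO₃⁻(aq) + 4 H⁺(aq) + Cr(s) → NO(g) + 2 H₂O(l) + Cr³⁺(aq)
Q = P(NO)·[Cr³⁺] / ([NO₃⁻]·[H⁺]^4); log Q = 1.958.
E = E° − (0.0592/n) log Q = +1.66 − (0.0592/3)(1.958) = +1.621 V.

+1.621 V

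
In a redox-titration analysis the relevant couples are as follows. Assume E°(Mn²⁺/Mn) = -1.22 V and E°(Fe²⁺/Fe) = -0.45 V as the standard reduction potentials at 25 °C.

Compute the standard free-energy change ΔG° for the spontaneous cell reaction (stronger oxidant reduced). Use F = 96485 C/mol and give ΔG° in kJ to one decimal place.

Fe²⁺/Fe (E° = -0.45 V) is the cathode; Mn²⁺/Mn (E° = -1.22 V) is the anode, so E°cell = +0.77 V.
Balancing electrons gives n = 2 (lcm of 2 and 2).
ΔG° = −nFE° = −(2)(96485)(+0.77) = -148,587 J = -148.6 kJ.

-148.6 kJ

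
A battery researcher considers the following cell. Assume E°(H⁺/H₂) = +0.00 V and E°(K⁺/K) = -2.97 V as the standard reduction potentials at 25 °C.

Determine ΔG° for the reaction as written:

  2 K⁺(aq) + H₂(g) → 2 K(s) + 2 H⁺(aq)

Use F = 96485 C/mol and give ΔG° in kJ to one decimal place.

As written, K⁺/K is reduced (cathode) and H⁺/H₂ is oxidised (anode), so E°cell = (-2.97) − (+0.00) = -2.97 V.
Balancing electrons gives n = 2.
ΔG° = −nFE° = −(2)(96485)(-2.97) = 573,121 J = +573.1 kJ.

+573.1 kJ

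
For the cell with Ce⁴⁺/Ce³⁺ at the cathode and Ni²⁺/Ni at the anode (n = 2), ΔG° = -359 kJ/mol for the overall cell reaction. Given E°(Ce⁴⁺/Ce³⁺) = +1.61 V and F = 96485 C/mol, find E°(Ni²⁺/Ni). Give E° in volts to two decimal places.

E°cell = −ΔG°/(nF) = −(-359×10³)/((2)(96485)) = +1.860 V.
Since Ce⁴⁺/Ce³⁺ is the cathode and Ni²⁺/Ni the anode, E°cell = E°(Ce⁴⁺/Ce³⁺) − E°(Ni²⁺/Ni).
So E°(Ni²⁺/Ni) = E°(Ce⁴⁺/Ce³⁺) − E°cell = (+1.61) − (+1.860) = -0.25 V.

-0.25 V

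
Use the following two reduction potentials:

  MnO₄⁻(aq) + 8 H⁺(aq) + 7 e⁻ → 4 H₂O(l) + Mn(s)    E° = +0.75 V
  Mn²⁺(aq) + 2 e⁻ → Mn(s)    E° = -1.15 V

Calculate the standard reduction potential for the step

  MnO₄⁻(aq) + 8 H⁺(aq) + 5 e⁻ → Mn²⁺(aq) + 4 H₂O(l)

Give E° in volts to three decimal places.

Sequential free energies add, so n₃E°₃ = n₁E°₁ + n₂E°₂.
With n₃ = 7, and the known step contributing 2×(-1.15) V, the unknown satisfies 5·E° = 7×(+0.75) − 2×(-1.15) = +7.550.
E° = +7.550 / 5 = +1.510 V.

+1.510 V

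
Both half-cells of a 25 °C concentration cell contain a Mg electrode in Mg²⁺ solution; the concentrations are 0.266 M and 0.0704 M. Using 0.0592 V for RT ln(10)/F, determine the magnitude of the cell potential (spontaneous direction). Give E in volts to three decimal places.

+0.017 V

For a concentration cell E°cell = 0. The 0.266 M side is the cathode (reduction is favoured where [Mg²⁺] is higher).
With n = 2, E = −(0.0592/2) log([Mg²⁺]ₐₙ/[Mg²⁺]꜀ₐₜ) = −(0.0592/2) log(0.0704/0.266) = −(0.0592/2)(-0.577) = +0.017 V.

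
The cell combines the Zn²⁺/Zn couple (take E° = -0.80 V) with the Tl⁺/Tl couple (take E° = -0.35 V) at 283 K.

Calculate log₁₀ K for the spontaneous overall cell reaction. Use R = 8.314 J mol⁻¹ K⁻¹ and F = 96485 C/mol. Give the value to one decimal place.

Cathode: Tl⁺/Tl; anode: Zn²⁺/Zn. E°cell = (-0.35) − (-0.80) = +0.45 V, with n = 2.
ΔG° = −nFE° = −RT ln K, so ln K = nFE°/(RT) = (2)(96485)(+0.45) / ((8.314)(283)) = 36.907.
log₁₀ K = 36.907 / ln 10 = 16.0.

16.0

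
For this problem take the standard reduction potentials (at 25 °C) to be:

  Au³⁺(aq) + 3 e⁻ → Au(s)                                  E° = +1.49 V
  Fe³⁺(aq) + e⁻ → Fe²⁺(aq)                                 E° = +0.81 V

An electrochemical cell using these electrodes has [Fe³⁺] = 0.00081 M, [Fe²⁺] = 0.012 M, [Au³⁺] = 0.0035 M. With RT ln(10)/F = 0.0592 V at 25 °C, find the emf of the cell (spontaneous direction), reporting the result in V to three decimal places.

Au³⁺/Au is the cathode (higher E°), Fe³⁺/Fe²⁺ the anode: E°cell = +1.49 − (+0.81) = +0.68 V, n = 3.
Overall: Au³⁺(aq) + 3 Fe²⁺(aq) → Au(s) + 3 Fe³⁺(aq)
Q = [Fe³⁺]^3 / ([Au³⁺]·[Fe²⁺]^3); log Q = -1.056.
E = E° − (0.0592/n) log Q = +0.68 − (0.0592/3)(-1.056) = +0.701 V.

+0.701 V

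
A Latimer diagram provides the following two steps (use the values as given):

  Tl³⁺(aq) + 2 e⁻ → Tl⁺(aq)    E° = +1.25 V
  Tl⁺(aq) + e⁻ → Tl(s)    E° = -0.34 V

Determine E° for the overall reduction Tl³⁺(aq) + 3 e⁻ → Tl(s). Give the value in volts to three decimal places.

Adding the free-energy changes (−nFE°) of the two steps gives −n₃FE°₃ = −n₁FE°₁ − n₂FE°₂.
E°₃ = (2×+1.25 + 1×-0.34) / 3 = (+2.160) / 3 = +0.720 V.

+0.720 V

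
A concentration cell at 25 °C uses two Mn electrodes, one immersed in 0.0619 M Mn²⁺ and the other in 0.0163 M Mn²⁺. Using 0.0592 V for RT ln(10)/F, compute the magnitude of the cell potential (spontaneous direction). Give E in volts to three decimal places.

+0.017 V

For a concentration cell E°cell = 0. The 0.0619 M side is the cathode (reduction is favoured where [Mn²⁺] is higher).
With n = 2, E = −(0.0592/2) log([Mn²⁺]ₐₙ/[Mn²⁺]꜀ₐₜ) = −(0.0592/2) log(0.0163/0.0619) = −(0.0592/2)(-0.580) = +0.017 V.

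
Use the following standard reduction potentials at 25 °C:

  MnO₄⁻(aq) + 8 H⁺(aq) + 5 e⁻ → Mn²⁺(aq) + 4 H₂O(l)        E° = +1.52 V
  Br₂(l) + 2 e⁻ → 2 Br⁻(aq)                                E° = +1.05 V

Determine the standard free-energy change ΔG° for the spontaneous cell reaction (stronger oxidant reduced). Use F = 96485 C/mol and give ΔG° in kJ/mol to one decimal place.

MnO₄⁻/Mn²⁺ (E° = +1.52 V) is the cathode; Br₂/Br⁻ (E° = +1.05 V) is the anode, so E°cell = +0.47 V.
Balancing electrons gives n = 10 (lcm of 5 and 2).
ΔG° = −nFE° = −(10)(96485)(+0.47) = -453,480 J = -453.5 kJ/mol.

-453.5 kJ/mol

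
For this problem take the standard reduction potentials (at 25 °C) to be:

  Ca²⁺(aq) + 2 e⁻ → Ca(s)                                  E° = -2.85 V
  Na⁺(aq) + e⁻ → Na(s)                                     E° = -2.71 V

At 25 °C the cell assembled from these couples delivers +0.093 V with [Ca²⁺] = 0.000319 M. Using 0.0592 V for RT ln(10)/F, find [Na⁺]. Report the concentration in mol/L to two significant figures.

Na⁺/Na is the cathode, Ca²⁺/Ca the anode: E°cell = +0.14 V, n = 2.
Overall reaction: 2 Na⁺(aq) + Ca(s) → 2 Na(s) + Ca²⁺(aq); Q = [Ca²⁺]^1/[Na⁺]^2.
From E = E° − (0.0592/n) log Q: log Q = (E° − E)·n/0.0592 = (+0.14 − (+0.093))·2/0.0592 = 1.5878.
So 2·log[Na⁺] = 1·log(0.000319) − log Q = -3.4962 − (1.5878) = -5.0840; log[Na⁺] = -5.0840 / 2 = -2.5420; [Na⁺] = 10^(-2.5420) ≈ 0.0029 M.

0.0029 M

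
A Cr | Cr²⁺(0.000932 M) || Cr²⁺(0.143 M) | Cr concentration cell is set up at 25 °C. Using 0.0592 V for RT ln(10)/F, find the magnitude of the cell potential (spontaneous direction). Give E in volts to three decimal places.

+0.065 V

For a concentration cell E°cell = 0. The 0.143 M side is the cathode (reduction is favoured where [Cr²⁺] is higher).
With n = 2, E = −(0.0592/2) log([Cr²⁺]ₐₙ/[Cr²⁺]꜀ₐₜ) = −(0.0592/2) log(0.000932/0.143) = −(0.0592/2)(-2.186) = +0.065 V.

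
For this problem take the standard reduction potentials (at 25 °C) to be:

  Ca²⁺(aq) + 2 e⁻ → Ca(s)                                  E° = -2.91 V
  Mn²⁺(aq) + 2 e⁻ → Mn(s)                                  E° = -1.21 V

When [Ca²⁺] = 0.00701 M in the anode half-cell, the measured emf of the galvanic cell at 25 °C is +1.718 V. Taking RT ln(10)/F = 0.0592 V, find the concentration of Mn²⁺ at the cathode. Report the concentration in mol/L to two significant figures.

0.028 M

Mn²⁺/Mn is the cathode, Ca²⁺/Ca the anode: E°cell = +1.70 V, n = 2.
Overall reaction: Mn²⁺(aq) + Ca(s) → Mn(s) + Ca²⁺(aq); Q = [Ca²⁺]^1/[Mn²⁺]^1.
From E = E° − (0.0592/n) log Q: log Q = (E° − E)·n/0.0592 = (+1.70 − (+1.718))·2/0.0592 = -0.6081.
So 1·log[Mn²⁺] = 1·log(0.00701) − log Q = -2.1543 − (-0.6081) = -1.5462; [Mn²⁺] = 10^(-1.5462) ≈ 0.028 M.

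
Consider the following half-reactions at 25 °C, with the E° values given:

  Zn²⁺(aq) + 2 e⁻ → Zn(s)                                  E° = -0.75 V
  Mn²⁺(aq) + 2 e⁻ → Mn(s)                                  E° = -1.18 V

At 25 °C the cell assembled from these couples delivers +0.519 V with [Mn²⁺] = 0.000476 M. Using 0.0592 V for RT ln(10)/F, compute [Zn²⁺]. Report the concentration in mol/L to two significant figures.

Zn²⁺/Zn is the cathode, Mn²⁺/Mn the anode: E°cell = +0.43 V, n = 2.
Overall reaction: Zn²⁺(aq) + Mn(s) → Zn(s) + Mn²⁺(aq); Q = [Mn²⁺]^1/[Zn²⁺]^1.
From E = E° − (0.0592/n) log Q: log Q = (E° − E)·n/0.0592 = (+0.43 − (+0.519))·2/0.0592 = -3.0068.
So 1·log[Zn²⁺] = 1·log(0.000476) − log Q = -3.3224 − (-3.0068) = -0.3156; [Zn²⁺] = 10^(-0.3156) ≈ 0.48 M.

0.48 M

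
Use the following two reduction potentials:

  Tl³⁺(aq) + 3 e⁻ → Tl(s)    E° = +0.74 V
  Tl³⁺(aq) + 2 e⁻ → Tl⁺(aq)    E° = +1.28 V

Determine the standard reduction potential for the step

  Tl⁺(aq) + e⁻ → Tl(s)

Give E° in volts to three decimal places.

Sequential free energies add, so n₃E°₃ = n₁E°₁ + n₂E°₂.
With n₃ = 3, and the known step contributing 2×(+1.28) V, the unknown satisfies 1·E° = 3×(+0.74) − 2×(+1.28) = -0.340.
E° = -0.340 / 1 = -0.340 V.

-0.340 V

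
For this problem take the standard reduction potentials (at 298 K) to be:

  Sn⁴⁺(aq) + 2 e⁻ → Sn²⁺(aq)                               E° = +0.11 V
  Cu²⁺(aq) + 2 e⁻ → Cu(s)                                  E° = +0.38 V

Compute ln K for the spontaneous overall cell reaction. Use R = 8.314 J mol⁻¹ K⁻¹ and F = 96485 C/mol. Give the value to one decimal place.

21.0

Cathode: Cu²⁺/Cu; anode: Sn⁴⁺/Sn²⁺. E°cell = (+0.38) − (+0.11) = +0.27 V, with n = 2.
ΔG° = −nFE° = −RT ln K, so ln K = nFE°/(RT) = (2)(96485)(+0.27) / ((8.314)(298)) = 21.029.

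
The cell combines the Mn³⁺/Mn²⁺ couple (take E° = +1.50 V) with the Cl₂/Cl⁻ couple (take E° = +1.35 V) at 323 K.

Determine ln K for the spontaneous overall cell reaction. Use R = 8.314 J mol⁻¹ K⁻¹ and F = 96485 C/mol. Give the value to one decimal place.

10.8

Cathode: Mn³⁺/Mn²⁺; anode: Cl₂/Cl⁻. E°cell = (+1.50) − (+1.35) = +0.15 V, with n = 2.
ΔG° = −nFE° = −RT ln K, so ln K = nFE°/(RT) = (2)(96485)(+0.15) / ((8.314)(323)) = 10.779.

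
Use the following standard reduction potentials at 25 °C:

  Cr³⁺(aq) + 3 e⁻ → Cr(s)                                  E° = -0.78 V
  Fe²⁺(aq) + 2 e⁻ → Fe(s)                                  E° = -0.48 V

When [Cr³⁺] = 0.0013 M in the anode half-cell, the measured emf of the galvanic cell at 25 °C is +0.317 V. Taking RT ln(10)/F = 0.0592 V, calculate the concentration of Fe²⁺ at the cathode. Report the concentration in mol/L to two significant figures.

0.045 M

Fe²⁺/Fe is the cathode, Cr³⁺/Cr the anode: E°cell = +0.30 V, n = 6.
Overall reaction: 3 Fe²⁺(aq) + 2 Cr(s) → 3 Fe(s) + 2 Cr³⁺(aq); Q = [Cr³⁺]^2/[Fe²⁺]^3.
From E = E° − (0.0592/n) log Q: log Q = (E° − E)·n/0.0592 = (+0.30 − (+0.317))·6/0.0592 = -1.7230.
So 3·log[Fe²⁺] = 2·log(0.0013) − log Q = -5.7721 − (-1.7230) = -4.0491; log[Fe²⁺] = -4.0491 / 3 = -1.3497; [Fe²⁺] = 10^(-1.3497) ≈ 0.045 M.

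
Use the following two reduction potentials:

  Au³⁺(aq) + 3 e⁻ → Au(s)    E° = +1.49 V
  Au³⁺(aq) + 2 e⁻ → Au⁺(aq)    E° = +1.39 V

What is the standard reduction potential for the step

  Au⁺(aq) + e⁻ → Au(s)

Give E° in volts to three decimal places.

+1.690 V

Sequential free energies add, so n₃E°₃ = n₁E°₁ + n₂E°₂.
With n₃ = 3, and the known step contributing 2×(+1.39) V, the unknown satisfies 1·E° = 3×(+1.49) − 2×(+1.39) = +1.690.
E° = +1.690 / 1 = +1.690 V.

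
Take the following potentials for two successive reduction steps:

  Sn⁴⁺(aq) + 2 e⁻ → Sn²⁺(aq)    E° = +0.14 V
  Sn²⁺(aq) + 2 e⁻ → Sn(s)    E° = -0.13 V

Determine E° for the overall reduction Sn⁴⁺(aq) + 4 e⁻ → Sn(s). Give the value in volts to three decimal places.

Standard free energies of sequential steps add: ΔG°₃ = ΔG°₁ + ΔG°₂, so n₃E°₃ = n₁E°₁ + n₂E°₂.
E°₃ = (2×+0.14 + 2×-0.13) / 4 = (+0.020) / 4 = +0.005 V.

+0.005 V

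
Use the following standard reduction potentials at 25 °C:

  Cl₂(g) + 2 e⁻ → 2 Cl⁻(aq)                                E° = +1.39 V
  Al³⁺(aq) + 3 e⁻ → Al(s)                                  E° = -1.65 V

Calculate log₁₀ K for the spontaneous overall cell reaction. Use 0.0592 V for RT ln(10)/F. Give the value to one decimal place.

308.1

Cathode: Cl₂/Cl⁻; anode: Al³⁺/Al. E°cell = +3.04 V, n = 6.
log K = nE°cell / 0.0592 = (6)(+3.04) / 0.0592 = 308.1.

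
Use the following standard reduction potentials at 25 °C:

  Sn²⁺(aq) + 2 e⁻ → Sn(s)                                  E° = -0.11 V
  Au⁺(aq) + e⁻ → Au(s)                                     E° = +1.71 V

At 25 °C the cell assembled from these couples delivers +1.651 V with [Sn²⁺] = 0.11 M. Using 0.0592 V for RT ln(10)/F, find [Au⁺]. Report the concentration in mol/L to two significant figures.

Au⁺/Au is the cathode, Sn²⁺/Sn the anode: E°cell = +1.82 V, n = 2.
Overall reaction: 2 Au⁺(aq) + Sn(s) → 2 Au(s) + Sn²⁺(aq); Q = [Sn²⁺]^1/[Au⁺]^2.
From E = E° − (0.0592/n) log Q: log Q = (E° − E)·n/0.0592 = (+1.82 − (+1.651))·2/0.0592 = 5.7095.
So 2·log[Au⁺] = 1·log(0.11) − log Q = -0.9586 − (5.7095) = -6.6681; log[Au⁺] = -6.6681 / 2 = -3.3340; [Au⁺] = 10^(-3.3340) ≈ 0.00046 M.

0.00046 M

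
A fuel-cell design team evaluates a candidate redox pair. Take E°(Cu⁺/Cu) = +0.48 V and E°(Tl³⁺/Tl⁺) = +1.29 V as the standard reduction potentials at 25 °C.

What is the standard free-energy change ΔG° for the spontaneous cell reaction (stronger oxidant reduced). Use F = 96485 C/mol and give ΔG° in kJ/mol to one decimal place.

-156.3 kJ/mol

Tl³⁺/Tl⁺ (E° = +1.29 V) is the cathode; Cu⁺/Cu (E° = +0.48 V) is the anode, so E°cell = +0.81 V.
Balancing electrons gives n = 2 (lcm of 2 and 1).
ΔG° = −nFE° = −(2)(96485)(+0.81) = -156,306 J = -156.3 kJ/mol.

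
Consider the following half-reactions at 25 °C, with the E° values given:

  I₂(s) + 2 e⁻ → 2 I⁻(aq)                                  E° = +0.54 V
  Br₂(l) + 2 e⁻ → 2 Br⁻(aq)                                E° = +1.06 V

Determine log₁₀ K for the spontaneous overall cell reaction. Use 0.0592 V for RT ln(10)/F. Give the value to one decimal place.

17.6

Cathode: Br₂/Br⁻; anode: I₂/I⁻. E°cell = +0.52 V, n = 2.
log K = nE°cell / 0.0592 = (2)(+0.52) / 0.0592 = 17.6.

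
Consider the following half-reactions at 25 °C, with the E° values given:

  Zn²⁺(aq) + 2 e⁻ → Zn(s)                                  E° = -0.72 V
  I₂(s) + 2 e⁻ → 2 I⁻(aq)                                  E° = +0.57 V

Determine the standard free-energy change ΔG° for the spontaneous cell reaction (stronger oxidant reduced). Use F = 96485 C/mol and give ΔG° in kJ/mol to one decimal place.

I₂/I⁻ (E° = +0.57 V) is the cathode; Zn²⁺/Zn (E° = -0.72 V) is the anode, so E°cell = +1.29 V.
Balancing electrons gives n = 2 (lcm of 2 and 2).
ΔG° = −nFE° = −(2)(96485)(+1.29) = -248,931 J = -248.9 kJ/mol.

-248.9 kJ/mol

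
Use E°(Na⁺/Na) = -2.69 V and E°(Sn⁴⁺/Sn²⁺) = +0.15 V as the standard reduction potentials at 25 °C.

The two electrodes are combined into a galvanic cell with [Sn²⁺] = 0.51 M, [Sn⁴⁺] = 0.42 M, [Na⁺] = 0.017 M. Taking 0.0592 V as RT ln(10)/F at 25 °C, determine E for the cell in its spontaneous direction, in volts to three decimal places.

Sn⁴⁺/Sn²⁺ is the cathode (higher E°), Na⁺/Na the anode: E°cell = +0.15 − (-2.69) = +2.84 V, n = 2.
Overall: Sn⁴⁺(aq) + 2 Na(s) → Sn²⁺(aq) + 2 Na⁺(aq)
Q = [Sn²⁺]·[Na⁺]^2 / ([Sn⁴⁺]); log Q = -3.455.
E = E° − (0.0592/n) log Q = +2.84 − (0.0592/2)(-3.455) = +2.942 V.

+2.942 V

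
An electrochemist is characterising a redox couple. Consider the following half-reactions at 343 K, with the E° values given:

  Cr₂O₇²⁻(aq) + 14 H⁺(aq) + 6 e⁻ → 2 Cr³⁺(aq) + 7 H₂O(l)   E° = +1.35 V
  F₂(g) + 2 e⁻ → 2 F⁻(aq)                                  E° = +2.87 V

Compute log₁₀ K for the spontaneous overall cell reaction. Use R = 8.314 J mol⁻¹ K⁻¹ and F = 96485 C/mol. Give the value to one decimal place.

Cathode: F₂/F⁻; anode: Cr₂O₇²⁻/Cr³⁺. E°cell = (+2.87) − (+1.35) = +1.52 V, with n = 6.
ΔG° = −nFE° = −RT ln K, so ln K = nFE°/(RT) = (6)(96485)(+1.52) / ((8.314)(343)) = 308.568.
log₁₀ K = 308.568 / ln 10 = 134.0.

134.0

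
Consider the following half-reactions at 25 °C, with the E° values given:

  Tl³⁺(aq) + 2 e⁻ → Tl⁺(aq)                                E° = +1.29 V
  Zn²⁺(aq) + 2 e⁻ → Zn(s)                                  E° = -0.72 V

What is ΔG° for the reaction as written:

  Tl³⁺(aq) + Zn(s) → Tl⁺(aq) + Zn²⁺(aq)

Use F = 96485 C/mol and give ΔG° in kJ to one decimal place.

-387.9 kJ

As written, Tl³⁺/Tl⁺ is reduced (cathode) and Zn²⁺/Zn is oxidised (anode), so E°cell = (+1.29) − (-0.72) = +2.01 V.
Balancing electrons gives n = 2.
ΔG° = −nFE° = −(2)(96485)(+2.01) = -387,870 J = -387.9 kJ.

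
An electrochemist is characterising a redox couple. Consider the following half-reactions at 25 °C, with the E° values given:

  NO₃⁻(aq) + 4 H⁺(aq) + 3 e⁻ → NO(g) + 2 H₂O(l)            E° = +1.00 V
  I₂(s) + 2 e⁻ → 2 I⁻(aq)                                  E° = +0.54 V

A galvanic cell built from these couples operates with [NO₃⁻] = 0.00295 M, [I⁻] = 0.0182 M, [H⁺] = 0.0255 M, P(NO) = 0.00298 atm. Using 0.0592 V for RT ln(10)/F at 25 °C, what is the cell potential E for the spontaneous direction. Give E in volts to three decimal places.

NO₃⁻/NO is the cathode (higher E°), I₂/I⁻ the anode: E°cell = +1.00 − (+0.54) = +0.46 V, n = 6.
Overall: 2 NO₃⁻(aq) + 8 H⁺(aq) + 6 I⁻(aq) → 2 NO(g) + 4 H₂O(l) + 3 I₂(s)
Q = P(NO)^2 / ([NO₃⁻]^2·[H⁺]^8·[I⁻]^6); log Q = 23.196.
E = E° − (0.0592/n) log Q = +0.46 − (0.0592/6)(23.196) = +0.231 V.

+0.231 V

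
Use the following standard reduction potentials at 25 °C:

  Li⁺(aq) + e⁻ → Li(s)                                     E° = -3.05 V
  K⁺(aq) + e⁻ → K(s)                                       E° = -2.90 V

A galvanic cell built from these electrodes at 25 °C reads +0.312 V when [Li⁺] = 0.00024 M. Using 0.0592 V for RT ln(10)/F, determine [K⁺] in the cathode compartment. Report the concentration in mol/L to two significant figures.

0.13 M

K⁺/K is the cathode, Li⁺/Li the anode: E°cell = +0.15 V, n = 1.
Overall reaction: K⁺(aq) + Li(s) → K(s) + Li⁺(aq); Q = [Li⁺]^1/[K⁺]^1.
From E = E° − (0.0592/n) log Q: log Q = (E° − E)·n/0.0592 = (+0.15 − (+0.312))·1/0.0592 = -2.7365.
So 1·log[K⁺] = 1·log(0.00024) − log Q = -3.6198 − (-2.7365) = -0.8833; [K⁺] = 10^(-0.8833) ≈ 0.13 M.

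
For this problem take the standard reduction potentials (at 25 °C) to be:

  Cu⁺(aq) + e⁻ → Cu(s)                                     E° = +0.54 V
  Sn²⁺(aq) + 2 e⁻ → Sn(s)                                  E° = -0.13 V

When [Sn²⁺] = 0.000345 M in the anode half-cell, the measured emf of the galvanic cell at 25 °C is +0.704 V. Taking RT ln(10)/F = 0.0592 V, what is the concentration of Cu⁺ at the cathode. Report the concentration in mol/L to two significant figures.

0.070 M

Cu⁺/Cu is the cathode, Sn²⁺/Sn the anode: E°cell = +0.67 V, n = 2.
Overall reaction: 2 Cu⁺(aq) + Sn(s) → 2 Cu(s) + Sn²⁺(aq); Q = [Sn²⁺]^1/[Cu⁺]^2.
From E = E° − (0.0592/n) log Q: log Q = (E° − E)·n/0.0592 = (+0.67 − (+0.704))·2/0.0592 = -1.1486.
So 2·log[Cu⁺] = 1·log(0.000345) − log Q = -3.4622 − (-1.1486) = -2.3136; log[Cu⁺] = -2.3136 / 2 = -1.1568; [Cu⁺] = 10^(-1.1568) ≈ 0.070 M.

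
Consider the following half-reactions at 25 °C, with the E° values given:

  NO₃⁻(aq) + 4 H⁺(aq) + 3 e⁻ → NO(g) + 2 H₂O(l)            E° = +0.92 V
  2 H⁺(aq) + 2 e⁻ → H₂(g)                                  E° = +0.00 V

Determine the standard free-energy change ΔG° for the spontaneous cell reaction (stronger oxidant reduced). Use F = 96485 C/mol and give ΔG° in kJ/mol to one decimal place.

NO₃⁻/NO (E° = +0.92 V) is the cathode; H⁺/H₂ (E° = +0.00 V) is the anode, so E°cell = +0.92 V.
Balancing electrons gives n = 6 (lcm of 3 and 2).
ΔG° = −nFE° = −(6)(96485)(+0.92) = -532,597 J = -532.6 kJ/mol.

-532.6 kJ/mol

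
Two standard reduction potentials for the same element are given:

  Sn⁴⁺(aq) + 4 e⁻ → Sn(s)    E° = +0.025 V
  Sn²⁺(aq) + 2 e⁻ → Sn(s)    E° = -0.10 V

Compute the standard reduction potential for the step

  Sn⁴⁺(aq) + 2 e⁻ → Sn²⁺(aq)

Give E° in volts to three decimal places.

+0.150 V

Sequential free energies add, so n₃E°₃ = n₁E°₁ + n₂E°₂.
With n₃ = 4, and the known step contributing 2×(-0.10) V, the unknown satisfies 2·E° = 4×(+0.025) − 2×(-0.10) = +0.300.
E° = +0.300 / 2 = +0.150 V.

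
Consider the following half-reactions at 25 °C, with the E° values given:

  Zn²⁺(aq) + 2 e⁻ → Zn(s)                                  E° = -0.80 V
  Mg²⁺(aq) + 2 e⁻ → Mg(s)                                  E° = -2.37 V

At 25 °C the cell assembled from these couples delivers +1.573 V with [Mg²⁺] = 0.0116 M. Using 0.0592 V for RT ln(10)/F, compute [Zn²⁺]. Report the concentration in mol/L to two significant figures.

Zn²⁺/Zn is the cathode, Mg²⁺/Mg the anode: E°cell = +1.57 V, n = 2.
Overall reaction: Zn²⁺(aq) + Mg(s) → Zn(s) + Mg²⁺(aq); Q = [Mg²⁺]^1/[Zn²⁺]^1.
From E = E° − (0.0592/n) log Q: log Q = (E° − E)·n/0.0592 = (+1.57 − (+1.573))·2/0.0592 = -0.1014.
So 1·log[Zn²⁺] = 1·log(0.0116) − log Q = -1.9355 − (-0.1014) = -1.8341; [Zn²⁺] = 10^(-1.8341) ≈ 0.015 M.

0.015 M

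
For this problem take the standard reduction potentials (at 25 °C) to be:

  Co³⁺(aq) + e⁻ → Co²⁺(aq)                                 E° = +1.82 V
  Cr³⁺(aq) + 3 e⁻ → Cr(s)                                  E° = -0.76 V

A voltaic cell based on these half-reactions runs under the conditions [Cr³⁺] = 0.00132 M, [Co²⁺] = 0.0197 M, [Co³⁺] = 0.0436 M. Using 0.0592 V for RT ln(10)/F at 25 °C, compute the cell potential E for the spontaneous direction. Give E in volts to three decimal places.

+2.657 V

Co³⁺/Co²⁺ is the cathode (higher E°), Cr³⁺/Cr the anode: E°cell = +1.82 − (-0.76) = +2.58 V, n = 3.
Overall: 3 Co³⁺(aq) + Cr(s) → 3 Co²⁺(aq) + Cr³⁺(aq)
Q = [Co²⁺]^3·[Cr³⁺] / ([Co³⁺]^3); log Q = -3.914.
E = E° − (0.0592/n) log Q = +2.58 − (0.0592/3)(-3.914) = +2.657 V.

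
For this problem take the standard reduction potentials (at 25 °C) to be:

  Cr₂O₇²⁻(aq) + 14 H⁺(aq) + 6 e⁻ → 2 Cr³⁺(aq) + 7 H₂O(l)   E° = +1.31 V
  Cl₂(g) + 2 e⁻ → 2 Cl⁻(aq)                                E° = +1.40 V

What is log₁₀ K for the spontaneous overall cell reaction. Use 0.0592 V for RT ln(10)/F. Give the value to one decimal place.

Cathode: Cl₂/Cl⁻; anode: Cr₂O₇²⁻/Cr³⁺. E°cell = +0.09 V, n = 6.
log K = nE°cell / 0.0592 = (6)(+0.09) / 0.0592 = 9.1.

9.1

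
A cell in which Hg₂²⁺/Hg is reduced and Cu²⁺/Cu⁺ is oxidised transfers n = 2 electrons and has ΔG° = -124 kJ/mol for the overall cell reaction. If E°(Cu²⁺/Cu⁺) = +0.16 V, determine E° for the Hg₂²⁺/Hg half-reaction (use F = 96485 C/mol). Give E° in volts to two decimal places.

+0.80 V

E°cell = −ΔG°/(nF) = −(-124×10³)/((2)(96485)) = +0.643 V.
Since Hg₂²⁺/Hg is the cathode and Cu²⁺/Cu⁺ the anode, E°cell = E°(Hg₂²⁺/Hg) − E°(Cu²⁺/Cu⁺).
So E°(Hg₂²⁺/Hg) = E°cell + E°(Cu²⁺/Cu⁺) = +0.643 + (+0.16) = +0.80 V.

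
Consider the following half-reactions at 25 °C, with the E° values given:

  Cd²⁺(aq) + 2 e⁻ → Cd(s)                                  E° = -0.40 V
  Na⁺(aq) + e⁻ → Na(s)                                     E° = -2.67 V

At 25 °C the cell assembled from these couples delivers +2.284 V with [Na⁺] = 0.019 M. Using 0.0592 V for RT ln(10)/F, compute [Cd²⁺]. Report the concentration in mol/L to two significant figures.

0.0011 M

Cd²⁺/Cd is the cathode, Na⁺/Na the anode: E°cell = +2.27 V, n = 2.
Overall reaction: Cd²⁺(aq) + 2 Na(s) → Cd(s) + 2 Na⁺(aq); Q = [Na⁺]^2/[Cd²⁺]^1.
From E = E° − (0.0592/n) log Q: log Q = (E° − E)·n/0.0592 = (+2.27 − (+2.284))·2/0.0592 = -0.4730.
So 1·log[Cd²⁺] = 2·log(0.019) − log Q = -3.4425 − (-0.4730) = -2.9695; [Cd²⁺] = 10^(-2.9695) ≈ 0.0011 M.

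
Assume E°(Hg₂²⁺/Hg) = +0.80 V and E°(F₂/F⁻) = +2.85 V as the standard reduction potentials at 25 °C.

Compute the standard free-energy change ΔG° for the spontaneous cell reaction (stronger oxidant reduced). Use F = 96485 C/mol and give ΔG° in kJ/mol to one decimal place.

-395.6 kJ/mol

F₂/F⁻ (E° = +2.85 V) is the cathode; Hg₂²⁺/Hg (E° = +0.80 V) is the anode, so E°cell = +2.05 V.
Balancing electrons gives n = 2 (lcm of 2 and 2).
ΔG° = −nFE° = −(2)(96485)(+2.05) = -395,588 J = -395.6 kJ/mol.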